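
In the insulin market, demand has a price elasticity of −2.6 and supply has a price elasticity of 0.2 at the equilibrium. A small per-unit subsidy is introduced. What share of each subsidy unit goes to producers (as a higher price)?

Producer share = 13/14

For a small subsidy around the equilibrium, the benefit split depends on the relative slopes, which at a point are proportional to the elasticities.
Buyer share = εs/(εs + |εd|) = 0.2/(0.2 + 2.6) = 1/14; seller share = |εd|/(εs + |εd|) = 13/14.
So producers capture 13/14 of the subsidy.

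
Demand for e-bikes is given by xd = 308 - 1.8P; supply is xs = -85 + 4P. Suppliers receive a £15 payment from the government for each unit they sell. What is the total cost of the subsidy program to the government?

Pre-subsidy: 308 - 1.8P = -85 + 4P gives P* = 1965/29, x* = 5395/29.
With the subsidy, sellers receive Ps = Pb + 15 for each unit, where Pb is the price buyers pay.
Supply in terms of Pb becomes xs = -85 + 4(Pb + 15) = -25 + 4Pb. Setting this equal to demand: 308 - 1.8Pb = -25 + 4Pb, so Pb = 1665/29.
Sellers receive Ps = 1665/29 + 15 = 2100/29; x' = 308 − 1.8·(1665/29) = 5935/29.
Government outlay = subsidy × quantity = 15 × 5935/29 = 89025/29.

Government cost = 89025/29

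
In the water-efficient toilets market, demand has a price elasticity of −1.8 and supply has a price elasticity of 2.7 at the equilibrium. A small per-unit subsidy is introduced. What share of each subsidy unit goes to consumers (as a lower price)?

For a small subsidy around the equilibrium, the benefit split depends on the relative slopes, which at a point are proportional to the elasticities.
Buyer share = εs/(εs + |εd|) = 2.7/(2.7 + 1.8) = 0.6; seller share = |εd|/(εs + |εd|) = 0.4.

Consumer share = 0.6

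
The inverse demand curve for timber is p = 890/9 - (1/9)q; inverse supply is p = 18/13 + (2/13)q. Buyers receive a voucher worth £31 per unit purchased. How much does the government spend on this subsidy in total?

Pre-subsidy: 890/9 - (1/9)q = 18/13 + (2/13)q gives q* = 368 and p* = 58.
With the rebate, buyers effectively pay pb = ps − 31, where ps is the price sellers receive.
On the curves, pb = 890/9 - (1/9)q and ps = 18/13 + (2/13)q; the wedge ps − pb = 31 gives 18/13 + (2/13)q − (890/9 - (1/9)q) = 31, so q' = 485.
Then pb = 890/9 − (1/9)·485 = 45 and ps = 18/13 + (2/13)·485 = 76.
Government outlay = subsidy × quantity = 31 × 485 = 15035.

Government cost = £15035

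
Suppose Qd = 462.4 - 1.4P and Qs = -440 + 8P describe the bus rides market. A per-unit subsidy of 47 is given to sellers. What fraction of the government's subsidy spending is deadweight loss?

DWL / government spending = 7/96

Pre-subsidy: 462.4 - 1.4P = -440 + 8P gives P* = 96, Q* = 328.
With the subsidy, sellers receive Ps = Pb + 47 for each unit, where Pb is the price buyers pay.
Supply in terms of Pb becomes Qs = -440 + 8(Pb + 47) = -64 + 8Pb. Setting this equal to demand: 462.4 - 1.4Pb = -64 + 8Pb, so Pb = 56.
Sellers receive Ps = 56 + 47 = 103; Q' = 462.4 − 1.4·56 = 384.
ΔCS = ½(328 + 384)(96 − 56) = 14240; ΔPS = ½(328 + 384)(103 − 96) = 2492.
Government spending = 47 × 384 = 18048.
DWL = ½ × 47 × (384 − 328) = 1316; fraction = 1316 / 18048 = 7/96.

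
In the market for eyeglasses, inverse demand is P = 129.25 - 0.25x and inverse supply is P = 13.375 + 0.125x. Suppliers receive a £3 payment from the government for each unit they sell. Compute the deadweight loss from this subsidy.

Deadweight loss = £12

Pre-subsidy: 129.25 - 0.25x = 13.375 + 0.125x gives x* = 309 and P* = 52.
With the subsidy, sellers receive Ps = Pb + 3 for each unit, where Pb is the price buyers pay.
On the curves, Pb = 129.25 - 0.25x and Ps = 13.375 + 0.125x; the wedge Ps − Pb = 3 gives 13.375 + 0.125x − (129.25 - 0.25x) = 3, so x' = 317.
Then Pb = 129.25 − 0.25·317 = 50 and Ps = 13.375 + 0.125·317 = 53.
The subsidy expands output by 317 − 309 = 8 past the efficient level; on those units the gap between marginal cost and willingness to pay runs from 0 up to 3.
DWL = ½ × 3 × 8 = 12.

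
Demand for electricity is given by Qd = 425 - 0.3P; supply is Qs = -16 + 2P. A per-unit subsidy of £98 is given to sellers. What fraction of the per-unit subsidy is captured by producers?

Producer share = 3/23

Pre-subsidy: 425 - 0.3P = -16 + 2P gives P* = 4410/23, Q* = 8452/23.
With the subsidy, sellers receive Ps = Pb + 98 for each unit, where Pb is the price buyers pay.
Supply in terms of Pb becomes Qs = -16 + 2(Pb + 98) = 180 + 2Pb. Setting this equal to demand: 425 - 0.3Pb = 180 + 2Pb, so Pb = 2450/23.
Sellers receive Ps = 2450/23 + 98 = 4704/23; Q' = 425 − 0.3·(2450/23) = 9040/23.
Buyers' price falls by P* − Pb = 4410/23 − 2450/23 = 1960/23; sellers' price rises by Ps − P* = 4704/23 − 4410/23 = 294/23.
So producers capture (294/23)/98 = 3/23 of each unit of subsidy.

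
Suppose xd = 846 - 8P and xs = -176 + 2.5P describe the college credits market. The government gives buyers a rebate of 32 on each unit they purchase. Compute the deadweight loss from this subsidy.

Deadweight loss = 20480/21

Pre-subsidy: 846 - 8P = -176 + 2.5P gives P* = 292/3, x* = 202/3.
With the rebate, buyers effectively pay Pb = Ps − 32, where Ps is the price sellers receive.
Demand in terms of Ps becomes xd = 846 − 8(Ps − 32) = 1102 - 8Ps. Setting this equal to supply: 1102 - 8Ps = -176 + 2.5Ps, so Ps = 852/7.
Buyers pay Pb = 852/7 − 32 = 628/7; x' = -176 + 2.5·(852/7) = 898/7.
The subsidy expands output by 898/7 − 202/3 = 1280/21 past the efficient level; on those units the gap between marginal cost and willingness to pay runs from 0 up to 32.
DWL = ½ × 32 × 1280/21 = 20480/21.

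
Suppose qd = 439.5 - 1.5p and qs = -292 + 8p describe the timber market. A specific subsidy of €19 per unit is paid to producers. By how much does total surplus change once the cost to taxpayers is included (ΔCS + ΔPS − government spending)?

Pre-subsidy: 439.5 - 1.5p = -292 + 8p gives p* = 77, q* = 324.
With the subsidy, sellers receive ps = pb + 19 for each unit, where pb is the price buyers pay.
Supply in terms of pb becomes qs = -292 + 8(pb + 19) = -140 + 8pb. Setting this equal to demand: 439.5 - 1.5pb = -140 + 8pb, so pb = 61.
Sellers receive ps = 61 + 19 = 80; q' = 439.5 − 1.5·61 = 348.
ΔCS = ½(324 + 348)(77 − 61) = 5376; ΔPS = ½(324 + 348)(80 − 77) = 1008.
Government spending = 19 × 348 = 6612.
Net change = 5376 + 1008 − 6612 = -228. The loss equals the DWL triangle ½·19·24.

Net change in total surplus = -€228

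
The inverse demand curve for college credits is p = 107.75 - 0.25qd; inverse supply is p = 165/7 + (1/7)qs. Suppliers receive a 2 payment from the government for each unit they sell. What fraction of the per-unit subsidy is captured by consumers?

Pre-subsidy: 107.75 - 0.25q = 165/7 + (1/7)q gives q* = 2357/11 and p* = 596/11.
With the subsidy, sellers receive ps = pb + 2 for each unit, where pb is the price buyers pay.
On the curves, pb = 107.75 - 0.25q and ps = 165/7 + (1/7)q; the wedge ps − pb = 2 gives 165/7 + (1/7)q − (107.75 - 0.25q) = 2, so q' = 2413/11.
Then pb = 107.75 − 0.25·(2413/11) = 582/11 and ps = 165/7 + (1/7)·(2413/11) = 604/11.
Buyers' price falls by p* − pb = 596/11 − 582/11 = 14/11; sellers' price rises by ps − p* = 604/11 − 596/11 = 8/11.
So consumers capture (14/11)/2 = 7/11 of each unit of subsidy.

Consumer share = 7/11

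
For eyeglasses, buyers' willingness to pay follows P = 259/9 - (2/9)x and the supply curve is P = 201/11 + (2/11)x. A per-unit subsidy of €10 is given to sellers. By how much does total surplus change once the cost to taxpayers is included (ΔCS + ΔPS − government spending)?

Pre-subsidy: 259/9 - (2/9)x = 201/11 + (2/11)x gives x* = 26 and P* = 23.
With the subsidy, sellers receive Ps = Pb + 10 for each unit, where Pb is the price buyers pay.
On the curves, Pb = 259/9 - (2/9)x and Ps = 201/11 + (2/11)x; the wedge Ps − Pb = 10 gives 201/11 + (2/11)x − (259/9 - (2/9)x) = 10, so x' = 50.75.
Then Pb = 259/9 − (2/9)·50.75 = 17.5 and Ps = 201/11 + (2/11)·50.75 = 27.5.
ΔCS = ½(26 + 50.75)(23 − 17.5) = 211.0625; ΔPS = ½(26 + 50.75)(27.5 − 23) = 172.6875.
Government spending = 10 × 50.75 = 507.5.
Net change = 211.0625 + 172.6875 − 507.5 = -123.75. The loss equals the DWL triangle ½·10·24.75.

Net change in total surplus = -€123.75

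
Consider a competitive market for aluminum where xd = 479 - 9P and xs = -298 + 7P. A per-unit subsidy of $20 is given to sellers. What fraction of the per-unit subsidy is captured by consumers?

Pre-subsidy: 479 - 9P = -298 + 7P gives P* = 48.5625, x* = 41.9375.
With the subsidy, sellers receive Ps = Pb + 20 for each unit, where Pb is the price buyers pay.
Supply in terms of Pb becomes xs = -298 + 7(Pb + 20) = -158 + 7Pb. Setting this equal to demand: 479 - 9Pb = -158 + 7Pb, so Pb = 39.8125.
Sellers receive Ps = 39.8125 + 20 = 59.8125; x' = 479 − 9·39.8125 = 120.6875.
Buyers' price falls by P* − Pb = 48.5625 − 39.8125 = 8.75; sellers' price rises by Ps − P* = 59.8125 − 48.5625 = 11.25.
So consumers capture 8.75/20 = 0.4375 of each unit of subsidy.

Consumer share = 0.4375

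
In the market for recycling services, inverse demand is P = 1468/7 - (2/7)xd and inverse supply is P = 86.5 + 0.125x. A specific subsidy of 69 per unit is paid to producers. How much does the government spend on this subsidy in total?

Government cost = 32292

Pre-subsidy: 1468/7 - (2/7)x = 86.5 + 0.125x gives x* = 300 and P* = 124.
With the subsidy, sellers receive Ps = Pb + 69 for each unit, where Pb is the price buyers pay.
On the curves, Pb = 1468/7 - (2/7)x and Ps = 86.5 + 0.125x; the wedge Ps − Pb = 69 gives 86.5 + 0.125x − (1468/7 - (2/7)x) = 69, so x' = 468.
Then Pb = 1468/7 − (2/7)·468 = 76 and Ps = 86.5 + 0.125·468 = 145.
Government outlay = subsidy × quantity = 69 × 468 = 32292.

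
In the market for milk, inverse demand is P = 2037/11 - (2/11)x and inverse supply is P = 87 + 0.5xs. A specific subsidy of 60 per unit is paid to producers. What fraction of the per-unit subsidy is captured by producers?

Pre-subsidy: 2037/11 - (2/11)x = 87 + 0.5x gives x* = 144 and P* = 159.
With the subsidy, sellers receive Ps = Pb + 60 for each unit, where Pb is the price buyers pay.
On the curves, Pb = 2037/11 - (2/11)x and Ps = 87 + 0.5x; the wedge Ps − Pb = 60 gives 87 + 0.5x − (2037/11 - (2/11)x) = 60, so x' = 232.
Then Pb = 2037/11 − (2/11)·232 = 143 and Ps = 87 + 0.5·232 = 203.
Buyers' price falls by P* − Pb = 159 − 143 = 16; sellers' price rises by Ps − P* = 203 − 159 = 44.
So producers capture 44/60 = 11/15 of each unit of subsidy.

Producer share = 11/15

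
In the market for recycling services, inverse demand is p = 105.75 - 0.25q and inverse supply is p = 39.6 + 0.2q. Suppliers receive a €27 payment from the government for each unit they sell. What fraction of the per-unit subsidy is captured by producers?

Pre-subsidy: 105.75 - 0.25q = 39.6 + 0.2q gives q* = 147 and p* = 69.
With the subsidy, sellers receive ps = pb + 27 for each unit, where pb is the price buyers pay.
On the curves, pb = 105.75 - 0.25q and ps = 39.6 + 0.2q; the wedge ps − pb = 27 gives 39.6 + 0.2q − (105.75 - 0.25q) = 27, so q' = 207.
Then pb = 105.75 − 0.25·207 = 54 and ps = 39.6 + 0.2·207 = 81.
Buyers' price falls by p* − pb = 69 − 54 = 15; sellers' price rises by ps − p* = 81 − 69 = 12.
So producers capture 12/27 = 4/9 of each unit of subsidy.

Producer share = 4/9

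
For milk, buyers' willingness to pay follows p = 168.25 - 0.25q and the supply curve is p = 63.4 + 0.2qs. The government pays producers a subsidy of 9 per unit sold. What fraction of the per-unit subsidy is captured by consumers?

Consumer share = 5/9

Pre-subsidy: 168.25 - 0.25q = 63.4 + 0.2q gives q* = 233 and p* = 110.
With the subsidy, sellers receive ps = pb + 9 for each unit, where pb is the price buyers pay.
On the curves, pb = 168.25 - 0.25q and ps = 63.4 + 0.2q; the wedge ps − pb = 9 gives 63.4 + 0.2q − (168.25 - 0.25q) = 9, so q' = 253.
Then pb = 168.25 − 0.25·253 = 105 and ps = 63.4 + 0.2·253 = 114.
Buyers' price falls by p* − pb = 110 − 105 = 5; sellers' price rises by ps − p* = 114 − 110 = 4.
So consumers capture 5/9 = 5/9 of each unit of subsidy.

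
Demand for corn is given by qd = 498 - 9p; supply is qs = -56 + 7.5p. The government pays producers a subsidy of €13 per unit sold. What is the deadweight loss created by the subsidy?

Pre-subsidy: 498 - 9p = -56 + 7.5p gives p* = 1108/33, q* = 2154/11.
With the subsidy, sellers receive ps = pb + 13 for each unit, where pb is the price buyers pay.
Supply in terms of pb becomes qs = -56 + 7.5(pb + 13) = 41.5 + 7.5pb. Setting this equal to demand: 498 - 9pb = 41.5 + 7.5pb, so pb = 83/3.
Sellers receive ps = 83/3 + 13 = 122/3; q' = 498 − 9·(83/3) = 249.
The subsidy expands output by 249 − 2154/11 = 585/11 past the efficient level; on those units the gap between marginal cost and willingness to pay runs from 0 up to 13.
DWL = ½ × 13 × 585/11 = 7605/22.

Deadweight loss = 7605/22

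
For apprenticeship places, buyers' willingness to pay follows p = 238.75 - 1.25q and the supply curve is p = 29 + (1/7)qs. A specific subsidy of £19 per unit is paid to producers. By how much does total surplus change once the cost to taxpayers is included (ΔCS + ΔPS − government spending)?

Net change in total surplus = -5054/39

Pre-subsidy: 238.75 - 1.25q = 29 + (1/7)q gives q* = 5873/39 and p* = 1970/39.
With the subsidy, sellers receive ps = pb + 19 for each unit, where pb is the price buyers pay.
On the curves, pb = 238.75 - 1.25q and ps = 29 + (1/7)q; the wedge ps − pb = 19 gives 29 + (1/7)q − (238.75 - 1.25q) = 19, so q' = 2135/13.
Then pb = 238.75 − 1.25·(2135/13) = 435/13 and ps = 29 + (1/7)·(2135/13) = 682/13.
ΔCS = ½(5873/39 + 2135/13)(1970/39 − 435/13) = 4082435/1521; ΔPS = ½(5873/39 + 2135/13)(682/13 − 1970/39) = 466564/1521.
Government spending = 19 × 2135/13 = 40565/13.
Net change = 4082435/1521 + 466564/1521 − 40565/13 = -5054/39. The loss equals the DWL triangle ½·19·532/39.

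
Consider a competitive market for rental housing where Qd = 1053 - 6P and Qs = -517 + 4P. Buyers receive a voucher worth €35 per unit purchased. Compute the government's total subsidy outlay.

Government cost = €6825

Pre-subsidy: 1053 - 6P = -517 + 4P gives P* = 157, Q* = 111.
With the rebate, buyers effectively pay Pb = Ps − 35, where Ps is the price sellers receive.
Demand in terms of Ps becomes Qd = 1053 − 6(Ps − 35) = 1263 - 6Ps. Setting this equal to supply: 1263 - 6Ps = -517 + 4Ps, so Ps = 178.
Buyers pay Pb = 178 − 35 = 143; Q' = -517 + 4·178 = 195.
Government outlay = subsidy × quantity = 35 × 195 = 6825.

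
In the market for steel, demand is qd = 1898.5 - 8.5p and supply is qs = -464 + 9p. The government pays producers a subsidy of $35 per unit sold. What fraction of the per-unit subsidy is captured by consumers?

Pre-subsidy: 1898.5 - 8.5p = -464 + 9p gives p* = 135, q* = 751.
With the subsidy, sellers receive ps = pb + 35 for each unit, where pb is the price buyers pay.
Supply in terms of pb becomes qs = -464 + 9(pb + 35) = -149 + 9pb. Setting this equal to demand: 1898.5 - 8.5pb = -149 + 9pb, so pb = 117.
Sellers receive ps = 117 + 35 = 152; q' = 1898.5 − 8.5·117 = 904.
Buyers' price falls by p* − pb = 135 − 117 = 18; sellers' price rises by ps − p* = 152 − 135 = 17.
So consumers capture 18/35 = 18/35 of each unit of subsidy.

Consumer share = 18/35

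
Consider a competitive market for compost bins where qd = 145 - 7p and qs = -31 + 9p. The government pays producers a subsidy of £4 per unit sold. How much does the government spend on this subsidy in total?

Pre-subsidy: 145 - 7p = -31 + 9p gives p* = 11, q* = 68.
With the subsidy, sellers receive ps = pb + 4 for each unit, where pb is the price buyers pay.
Supply in terms of pb becomes qs = -31 + 9(pb + 4) = 5 + 9pb. Setting this equal to demand: 145 - 7pb = 5 + 9pb, so pb = 8.75.
Sellers receive ps = 8.75 + 4 = 12.75; q' = 145 − 7·8.75 = 83.75.
Government outlay = subsidy × quantity = 4 × 83.75 = 335.

Government cost = £335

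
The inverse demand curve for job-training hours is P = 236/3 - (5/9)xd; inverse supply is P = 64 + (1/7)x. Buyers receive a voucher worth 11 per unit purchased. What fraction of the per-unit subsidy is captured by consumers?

Consumer share = 35/44

Pre-subsidy: 236/3 - (5/9)x = 64 + (1/7)x gives x* = 21 and P* = 67.
With the rebate, buyers effectively pay Pb = Ps − 11, where Ps is the price sellers receive.
On the curves, Pb = 236/3 - (5/9)x and Ps = 64 + (1/7)x; the wedge Ps − Pb = 11 gives 64 + (1/7)x − (236/3 - (5/9)x) = 11, so x' = 36.75.
Then Pb = 236/3 − (5/9)·36.75 = 58.25 and Ps = 64 + (1/7)·36.75 = 69.25.
Buyers' price falls by P* − Pb = 67 − 58.25 = 8.75; sellers' price rises by Ps − P* = 69.25 − 67 = 2.25.
So consumers capture 8.75/11 = 35/44 of each unit of subsidy.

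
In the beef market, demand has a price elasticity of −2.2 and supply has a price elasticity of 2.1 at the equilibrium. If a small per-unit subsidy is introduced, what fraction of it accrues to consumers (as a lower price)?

Consumer share = 21/43

For a small subsidy around the equilibrium, the benefit split depends on the relative slopes, which at a point are proportional to the elasticities.
Buyer share = εs/(εs + |εd|) = 2.1/(2.1 + 2.2) = 21/43; seller share = |εd|/(εs + |εd|) = 22/43.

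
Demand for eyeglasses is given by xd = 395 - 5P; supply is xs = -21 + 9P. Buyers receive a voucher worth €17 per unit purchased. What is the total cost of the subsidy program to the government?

Pre-subsidy: 395 - 5P = -21 + 9P gives P* = 208/7, x* = 1725/7.
With the rebate, buyers effectively pay Pb = Ps − 17, where Ps is the price sellers receive.
Demand in terms of Ps becomes xd = 395 − 5(Ps − 17) = 480 - 5Ps. Setting this equal to supply: 480 - 5Ps = -21 + 9Ps, so Ps = 501/14.
Buyers pay Pb = 501/14 − 17 = 263/14; x' = -21 + 9·(501/14) = 4215/14.
Government outlay = subsidy × quantity = 17 × 4215/14 = 71655/14.

Government cost = 71655/14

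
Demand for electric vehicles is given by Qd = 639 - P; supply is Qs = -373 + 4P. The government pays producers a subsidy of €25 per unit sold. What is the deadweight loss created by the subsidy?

Deadweight loss = €250

Pre-subsidy: 639 - P = -373 + 4P gives P* = 202.4, Q* = 436.6.
With the subsidy, sellers receive Ps = Pb + 25 for each unit, where Pb is the price buyers pay.
Supply in terms of Pb becomes Qs = -373 + 4(Pb + 25) = -273 + 4Pb. Setting this equal to demand: 639 - Pb = -273 + 4Pb, so Pb = 182.4.
Sellers receive Ps = 182.4 + 25 = 207.4; Q' = 639 − 1·182.4 = 456.6.
The subsidy expands output by 456.6 − 436.6 = 20 past the efficient level; on those units the gap between marginal cost and willingness to pay runs from 0 up to 25.
DWL = ½ × 25 × 20 = 250.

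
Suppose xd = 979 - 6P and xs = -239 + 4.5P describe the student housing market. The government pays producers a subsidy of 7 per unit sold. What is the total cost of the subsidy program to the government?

Pre-subsidy: 979 - 6P = -239 + 4.5P gives P* = 116, x* = 283.
With the subsidy, sellers receive Ps = Pb + 7 for each unit, where Pb is the price buyers pay.
Supply in terms of Pb becomes xs = -239 + 4.5(Pb + 7) = -207.5 + 4.5Pb. Setting this equal to demand: 979 - 6Pb = -207.5 + 4.5Pb, so Pb = 113.
Sellers receive Ps = 113 + 7 = 120; x' = 979 − 6·113 = 301.
Government outlay = subsidy × quantity = 7 × 301 = 2107.

Government cost = 2107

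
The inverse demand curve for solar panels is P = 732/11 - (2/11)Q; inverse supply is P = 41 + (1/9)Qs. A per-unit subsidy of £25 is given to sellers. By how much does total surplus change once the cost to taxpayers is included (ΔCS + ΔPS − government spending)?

Pre-subsidy: 732/11 - (2/11)Q = 41 + (1/9)Q gives Q* = 2529/29 and P* = 1470/29.
With the subsidy, sellers receive Ps = Pb + 25 for each unit, where Pb is the price buyers pay.
On the curves, Pb = 732/11 - (2/11)Q and Ps = 41 + (1/9)Q; the wedge Ps − Pb = 25 gives 41 + (1/9)Q − (732/11 - (2/11)Q) = 25, so Q' = 5004/29.
Then Pb = 732/11 − (2/11)·(5004/29) = 1020/29 and Ps = 41 + (1/9)·(5004/29) = 1745/29.
ΔCS = ½(2529/29 + 5004/29)(1470/29 − 1020/29) = 1694925/841; ΔPS = ½(2529/29 + 5004/29)(1745/29 − 1470/29) = 2071575/1682.
Government spending = 25 × 5004/29 = 125100/29.
Net change = 1694925/841 + 2071575/1682 − 125100/29 = -61875/58. The loss equals the DWL triangle ½·25·2475/29.

Net change in total surplus = -61875/58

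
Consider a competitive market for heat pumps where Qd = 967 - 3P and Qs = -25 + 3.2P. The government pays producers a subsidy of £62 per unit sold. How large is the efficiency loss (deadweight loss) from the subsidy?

Deadweight loss = £2976

Pre-subsidy: 967 - 3P = -25 + 3.2P gives P* = 160, Q* = 487.
With the subsidy, sellers receive Ps = Pb + 62 for each unit, where Pb is the price buyers pay.
Supply in terms of Pb becomes Qs = -25 + 3.2(Pb + 62) = 173.4 + 3.2Pb. Setting this equal to demand: 967 - 3Pb = 173.4 + 3.2Pb, so Pb = 128.
Sellers receive Ps = 128 + 62 = 190; Q' = 967 − 3·128 = 583.
The subsidy expands output by 583 − 487 = 96 past the efficient level; on those units the gap between marginal cost and willingness to pay runs from 0 up to 62.
DWL = ½ × 62 × 96 = 2976.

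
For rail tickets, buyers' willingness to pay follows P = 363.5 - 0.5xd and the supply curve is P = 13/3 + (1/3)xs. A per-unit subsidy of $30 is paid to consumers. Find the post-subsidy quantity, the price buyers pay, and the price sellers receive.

x' = 467; buyers pay $130; sellers receive $160

Pre-subsidy: 363.5 - 0.5x = 13/3 + (1/3)x gives x* = 431 and P* = 148.
With the rebate, buyers effectively pay Pb = Ps − 30, where Ps is the price sellers receive.
On the curves, Pb = 363.5 - 0.5x and Ps = 13/3 + (1/3)x; the wedge Ps − Pb = 30 gives 13/3 + (1/3)x − (363.5 - 0.5x) = 30, so x' = 467.
Then Pb = 363.5 − 0.5·467 = 130 and Ps = 13/3 + (1/3)·467 = 160.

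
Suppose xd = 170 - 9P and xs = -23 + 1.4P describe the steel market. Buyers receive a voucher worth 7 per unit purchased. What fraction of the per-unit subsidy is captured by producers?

Pre-subsidy: 170 - 9P = -23 + 1.4P gives P* = 965/52, x* = 155/52.
With the rebate, buyers effectively pay Pb = Ps − 7, where Ps is the price sellers receive.
Demand in terms of Ps becomes xd = 170 − 9(Ps − 7) = 233 - 9Ps. Setting this equal to supply: 233 - 9Ps = -23 + 1.4Ps, so Ps = 320/13.
Buyers pay Pb = 320/13 − 7 = 229/13; x' = -23 + 1.4·(320/13) = 149/13.
Buyers' price falls by P* − Pb = 965/52 − 229/13 = 49/52; sellers' price rises by Ps − P* = 320/13 − 965/52 = 315/52.
So producers capture (315/52)/7 = 45/52 of each unit of subsidy.

Producer share = 45/52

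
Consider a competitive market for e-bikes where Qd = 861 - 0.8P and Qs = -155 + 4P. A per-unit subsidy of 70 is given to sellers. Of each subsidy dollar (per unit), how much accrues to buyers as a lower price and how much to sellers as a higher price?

Pre-subsidy: 861 - 0.8P = -155 + 4P gives P* = 635/3, Q* = 2075/3.
With the subsidy, sellers receive Ps = Pb + 70 for each unit, where Pb is the price buyers pay.
Supply in terms of Pb becomes Qs = -155 + 4(Pb + 70) = 125 + 4Pb. Setting this equal to demand: 861 - 0.8Pb = 125 + 4Pb, so Pb = 460/3.
Sellers receive Ps = 460/3 + 70 = 670/3; Q' = 861 − 0.8·(460/3) = 2215/3.
Buyers' price falls by P* − Pb = 635/3 − 460/3 = 175/3; sellers' price rises by Ps − P* = 670/3 − 635/3 = 35/3.

Buyers gain 175/3 per unit; sellers gain 35/3 per unit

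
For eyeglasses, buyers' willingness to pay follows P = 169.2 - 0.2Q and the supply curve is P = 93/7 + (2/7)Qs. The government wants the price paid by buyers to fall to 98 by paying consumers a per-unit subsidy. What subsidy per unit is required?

At a buyer price of 98, quantity demanded is 846 − 5·98 = 356.
Sellers supply 356 only when they receive Ps = 93/7 + (2/7)·356 = 115.
s = Ps − Pb = 115 − 98 = 17.

Required subsidy s = 17 per unit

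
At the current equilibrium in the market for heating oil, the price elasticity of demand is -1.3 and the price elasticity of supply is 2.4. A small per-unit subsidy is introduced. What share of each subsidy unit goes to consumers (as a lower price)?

Consumer share = 24/37

For a small subsidy around the equilibrium, the benefit split depends on the relative slopes, which at a point are proportional to the elasticities.
Buyer share = εs/(εs + |εd|) = 2.4/(2.4 + 1.3) = 24/37; seller share = |εd|/(εs + |εd|) = 13/37.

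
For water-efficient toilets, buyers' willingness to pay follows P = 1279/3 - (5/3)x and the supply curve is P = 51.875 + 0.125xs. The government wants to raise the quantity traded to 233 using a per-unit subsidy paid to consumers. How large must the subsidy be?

Required subsidy s = 43 per unit

At x = 233, from the demand curve buyers pay Pb = 1279/3 − (5/3)·233 = 38; from the supply curve sellers need Ps = 51.875 + 0.125·233 = 81.
The subsidy must fill the gap: s = Ps − Pb = 81 − 38 = 43.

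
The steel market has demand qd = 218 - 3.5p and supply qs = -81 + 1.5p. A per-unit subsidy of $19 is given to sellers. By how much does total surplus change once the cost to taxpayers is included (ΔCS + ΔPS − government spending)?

Net change in total surplus = -$189.525

Pre-subsidy: 218 - 3.5p = -81 + 1.5p gives p* = 59.8, q* = 8.7.
With the subsidy, sellers receive ps = pb + 19 for each unit, where pb is the price buyers pay.
Supply in terms of pb becomes qs = -81 + 1.5(pb + 19) = -52.5 + 1.5pb. Setting this equal to demand: 218 - 3.5pb = -52.5 + 1.5pb, so pb = 54.1.
Sellers receive ps = 54.1 + 19 = 73.1; q' = 218 − 3.5·54.1 = 28.65.
ΔCS = ½(8.7 + 28.65)(59.8 − 54.1) = 106.4475; ΔPS = ½(8.7 + 28.65)(73.1 − 59.8) = 248.3775.
Government spending = 19 × 28.65 = 544.35.
Net change = 106.4475 + 248.3775 − 544.35 = -189.525. The loss equals the DWL triangle ½·19·19.95.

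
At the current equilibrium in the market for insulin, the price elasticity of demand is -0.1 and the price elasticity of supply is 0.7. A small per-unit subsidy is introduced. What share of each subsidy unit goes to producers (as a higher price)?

Producer share = 0.125

For a small subsidy around the equilibrium, the benefit split depends on the relative slopes, which at a point are proportional to the elasticities.
Buyer share = εs/(εs + |εd|) = 0.7/(0.7 + 0.1) = 0.875; seller share = |εd|/(εs + |εd|) = 0.125.
So producers capture 0.125 of the subsidy.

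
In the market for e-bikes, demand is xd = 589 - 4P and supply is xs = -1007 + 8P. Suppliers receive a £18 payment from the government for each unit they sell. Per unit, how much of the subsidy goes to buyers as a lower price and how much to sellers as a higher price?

Buyers gain £12 per unit; sellers gain £6 per unit

Pre-subsidy: 589 - 4P = -1007 + 8P gives P* = 133, x* = 57.
With the subsidy, sellers receive Ps = Pb + 18 for each unit, where Pb is the price buyers pay.
Supply in terms of Pb becomes xs = -1007 + 8(Pb + 18) = -863 + 8Pb. Setting this equal to demand: 589 - 4Pb = -863 + 8Pb, so Pb = 121.
Sellers receive Ps = 121 + 18 = 139; x' = 589 − 4·121 = 105.
Buyers' price falls by P* − Pb = 133 − 121 = 12; sellers' price rises by Ps − P* = 139 − 133 = 6.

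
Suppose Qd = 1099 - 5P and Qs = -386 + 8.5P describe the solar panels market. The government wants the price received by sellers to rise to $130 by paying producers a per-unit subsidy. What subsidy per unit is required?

At a seller price of 130, quantity supplied is -386 + 8.5·130 = 719.
Buyers absorb 719 only when they pay Pb with 1099 − 5·Pb = 719, i.e. Pb = 76.
s = Ps − Pb = 130 − 76 = 54.

Required subsidy s = $54 per unit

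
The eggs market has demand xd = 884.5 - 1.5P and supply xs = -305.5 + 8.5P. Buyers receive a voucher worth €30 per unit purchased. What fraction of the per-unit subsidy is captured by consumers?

Consumer share = 0.85

Pre-subsidy: 884.5 - 1.5P = -305.5 + 8.5P gives P* = 119, x* = 706.
With the rebate, buyers effectively pay Pb = Ps − 30, where Ps is the price sellers receive.
Demand in terms of Ps becomes xd = 884.5 − 1.5(Ps − 30) = 929.5 - 1.5Ps. Setting this equal to supply: 929.5 - 1.5Ps = -305.5 + 8.5Ps, so Ps = 123.5.
Buyers pay Pb = 123.5 − 30 = 93.5; x' = -305.5 + 8.5·123.5 = 744.25.
Buyers' price falls by P* − Pb = 119 − 93.5 = 25.5; sellers' price rises by Ps − P* = 123.5 − 119 = 4.5.
So consumers capture 25.5/30 = 0.85 of each unit of subsidy.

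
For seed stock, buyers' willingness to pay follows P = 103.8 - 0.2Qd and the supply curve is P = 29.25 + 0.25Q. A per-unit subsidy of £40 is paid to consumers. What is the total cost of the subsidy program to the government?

Government cost = 91640/9

Pre-subsidy: 103.8 - 0.2Q = 29.25 + 0.25Q gives Q* = 497/3 and P* = 212/3.
With the rebate, buyers effectively pay Pb = Ps − 40, where Ps is the price sellers receive.
On the curves, Pb = 103.8 - 0.2Q and Ps = 29.25 + 0.25Q; the wedge Ps − Pb = 40 gives 29.25 + 0.25Q − (103.8 - 0.2Q) = 40, so Q' = 2291/9.
Then Pb = 103.8 − 0.2·(2291/9) = 476/9 and Ps = 29.25 + 0.25·(2291/9) = 836/9.
Government outlay = subsidy × quantity = 40 × 2291/9 = 91640/9.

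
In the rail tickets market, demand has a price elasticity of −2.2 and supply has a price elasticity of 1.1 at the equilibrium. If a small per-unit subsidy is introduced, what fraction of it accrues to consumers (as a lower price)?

For a small subsidy around the equilibrium, the benefit split depends on the relative slopes, which at a point are proportional to the elasticities.
Buyer share = εs/(εs + |εd|) = 1.1/(1.1 + 2.2) = 1/3; seller share = |εd|/(εs + |εd|) = 2/3.

Consumer share = 1/3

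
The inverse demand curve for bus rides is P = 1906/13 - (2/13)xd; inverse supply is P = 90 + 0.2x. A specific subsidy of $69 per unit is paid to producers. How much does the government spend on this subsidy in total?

Government cost = $24495

Pre-subsidy: 1906/13 - (2/13)x = 90 + 0.2x gives x* = 160 and P* = 122.
With the subsidy, sellers receive Ps = Pb + 69 for each unit, where Pb is the price buyers pay.
On the curves, Pb = 1906/13 - (2/13)x and Ps = 90 + 0.2x; the wedge Ps − Pb = 69 gives 90 + 0.2x − (1906/13 - (2/13)x) = 69, so x' = 355.
Then Pb = 1906/13 − (2/13)·355 = 92 and Ps = 90 + 0.2·355 = 161.
Government outlay = subsidy × quantity = 69 × 355 = 24495.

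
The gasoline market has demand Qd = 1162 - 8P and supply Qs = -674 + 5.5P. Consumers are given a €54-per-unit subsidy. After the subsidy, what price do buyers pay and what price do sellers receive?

Buyers pay €114; sellers receive €168

Pre-subsidy: 1162 - 8P = -674 + 5.5P gives P* = 136, Q* = 74.
With the rebate, buyers effectively pay Pb = Ps − 54, where Ps is the price sellers receive.
Demand in terms of Ps becomes Qd = 1162 − 8(Ps − 54) = 1594 - 8Ps. Setting this equal to supply: 1594 - 8Ps = -674 + 5.5Ps, so Ps = 168.
Buyers pay Pb = 168 − 54 = 114; Q' = -674 + 5.5·168 = 250.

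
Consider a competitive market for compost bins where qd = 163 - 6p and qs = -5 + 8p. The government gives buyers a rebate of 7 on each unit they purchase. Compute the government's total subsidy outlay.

Government cost = 805

Pre-subsidy: 163 - 6p = -5 + 8p gives p* = 12, q* = 91.
With the rebate, buyers effectively pay pb = ps − 7, where ps is the price sellers receive.
Demand in terms of ps becomes qd = 163 − 6(ps − 7) = 205 - 6ps. Setting this equal to supply: 205 - 6ps = -5 + 8ps, so ps = 15.
Buyers pay pb = 15 − 7 = 8; q' = -5 + 8·15 = 115.
Government outlay = subsidy × quantity = 7 × 115 = 805.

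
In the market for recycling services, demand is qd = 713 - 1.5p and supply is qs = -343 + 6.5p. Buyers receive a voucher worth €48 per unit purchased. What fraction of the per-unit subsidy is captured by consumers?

Consumer share = 0.8125

Pre-subsidy: 713 - 1.5p = -343 + 6.5p gives p* = 132, q* = 515.
With the rebate, buyers effectively pay pb = ps − 48, where ps is the price sellers receive.
Demand in terms of ps becomes qd = 713 − 1.5(ps − 48) = 785 - 1.5ps. Setting this equal to supply: 785 - 1.5ps = -343 + 6.5ps, so ps = 141.
Buyers pay pb = 141 − 48 = 93; q' = -343 + 6.5·141 = 573.5.
Buyers' price falls by p* − pb = 132 − 93 = 39; sellers' price rises by ps − p* = 141 − 132 = 9.
So consumers capture 39/48 = 0.8125 of each unit of subsidy.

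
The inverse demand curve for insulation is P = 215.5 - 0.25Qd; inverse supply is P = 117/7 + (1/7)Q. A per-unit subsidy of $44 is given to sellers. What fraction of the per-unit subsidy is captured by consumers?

Pre-subsidy: 215.5 - 0.25Q = 117/7 + (1/7)Q gives Q* = 506 and P* = 89.
With the subsidy, sellers receive Ps = Pb + 44 for each unit, where Pb is the price buyers pay.
On the curves, Pb = 215.5 - 0.25Q and Ps = 117/7 + (1/7)Q; the wedge Ps − Pb = 44 gives 117/7 + (1/7)Q − (215.5 - 0.25Q) = 44, so Q' = 618.
Then Pb = 215.5 − 0.25·618 = 61 and Ps = 117/7 + (1/7)·618 = 105.
Buyers' price falls by P* − Pb = 89 − 61 = 28; sellers' price rises by Ps − P* = 105 − 89 = 16.
So consumers capture 28/44 = 7/11 of each unit of subsidy.

Consumer share = 7/11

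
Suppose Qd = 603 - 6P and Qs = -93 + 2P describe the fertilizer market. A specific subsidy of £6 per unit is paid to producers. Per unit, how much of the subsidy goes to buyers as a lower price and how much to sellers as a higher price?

Buyers gain £1.5 per unit; sellers gain £4.5 per unit

Pre-subsidy: 603 - 6P = -93 + 2P gives P* = 87, Q* = 81.
With the subsidy, sellers receive Ps = Pb + 6 for each unit, where Pb is the price buyers pay.
Supply in terms of Pb becomes Qs = -93 + 2(Pb + 6) = -81 + 2Pb. Setting this equal to demand: 603 - 6Pb = -81 + 2Pb, so Pb = 85.5.
Sellers receive Ps = 85.5 + 6 = 91.5; Q' = 603 − 6·85.5 = 90.
Buyers' price falls by P* − Pb = 87 − 85.5 = 1.5; sellers' price rises by Ps − P* = 91.5 − 87 = 4.5.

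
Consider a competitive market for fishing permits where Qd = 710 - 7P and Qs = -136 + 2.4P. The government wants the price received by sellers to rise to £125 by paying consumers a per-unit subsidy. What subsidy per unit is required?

Required subsidy s = £47 per unit

At a seller price of 125, quantity supplied is -136 + 2.4·125 = 164.
Buyers absorb 164 only when they pay Pb with 710 − 7·Pb = 164, i.e. Pb = 78.
s = Ps − Pb = 125 − 78 = 47.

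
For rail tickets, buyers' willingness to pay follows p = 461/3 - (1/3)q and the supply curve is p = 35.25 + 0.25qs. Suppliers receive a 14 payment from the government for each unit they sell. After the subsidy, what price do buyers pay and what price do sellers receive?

Pre-subsidy: 461/3 - (1/3)q = 35.25 + 0.25q gives q* = 203 and p* = 86.
With the subsidy, sellers receive ps = pb + 14 for each unit, where pb is the price buyers pay.
On the curves, pb = 461/3 - (1/3)q and ps = 35.25 + 0.25q; the wedge ps − pb = 14 gives 35.25 + 0.25q − (461/3 - (1/3)q) = 14, so q' = 227.
Then pb = 461/3 − (1/3)·227 = 78 and ps = 35.25 + 0.25·227 = 92.

Buyers pay 78; sellers receive 92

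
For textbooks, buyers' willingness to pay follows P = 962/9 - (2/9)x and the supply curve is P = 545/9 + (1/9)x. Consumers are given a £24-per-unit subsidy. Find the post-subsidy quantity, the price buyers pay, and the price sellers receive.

Pre-subsidy: 962/9 - (2/9)x = 545/9 + (1/9)x gives x* = 139 and P* = 76.
With the rebate, buyers effectively pay Pb = Ps − 24, where Ps is the price sellers receive.
On the curves, Pb = 962/9 - (2/9)x and Ps = 545/9 + (1/9)x; the wedge Ps − Pb = 24 gives 545/9 + (1/9)x − (962/9 - (2/9)x) = 24, so x' = 211.
Then Pb = 962/9 − (2/9)·211 = 60 and Ps = 545/9 + (1/9)·211 = 84.

x' = 211; buyers pay £60; sellers receive £84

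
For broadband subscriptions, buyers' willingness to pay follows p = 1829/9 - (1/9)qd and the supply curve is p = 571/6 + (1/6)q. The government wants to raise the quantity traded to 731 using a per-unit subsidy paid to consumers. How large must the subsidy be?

At q = 731, from the demand curve buyers pay pb = 1829/9 − (1/9)·731 = 122; from the supply curve sellers need ps = 571/6 + (1/6)·731 = 217.
The subsidy must fill the gap: s = ps − pb = 217 − 122 = 95.

Required subsidy s = 95 per unit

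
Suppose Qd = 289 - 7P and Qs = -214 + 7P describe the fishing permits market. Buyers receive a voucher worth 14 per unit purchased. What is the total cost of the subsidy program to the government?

Government cost = 1211

Pre-subsidy: 289 - 7P = -214 + 7P gives P* = 503/14, Q* = 37.5.
With the rebate, buyers effectively pay Pb = Ps − 14, where Ps is the price sellers receive.
Demand in terms of Ps becomes Qd = 289 − 7(Ps − 14) = 387 - 7Ps. Setting this equal to supply: 387 - 7Ps = -214 + 7Ps, so Ps = 601/14.
Buyers pay Pb = 601/14 − 14 = 405/14; Q' = -214 + 7·(601/14) = 86.5.
Government outlay = subsidy × quantity = 14 × 86.5 = 1211.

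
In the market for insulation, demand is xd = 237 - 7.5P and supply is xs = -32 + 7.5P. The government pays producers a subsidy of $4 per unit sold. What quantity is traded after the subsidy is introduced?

Pre-subsidy: 237 - 7.5P = -32 + 7.5P gives P* = 269/15, x* = 102.5.
With the subsidy, sellers receive Ps = Pb + 4 for each unit, where Pb is the price buyers pay.
Supply in terms of Pb becomes xs = -32 + 7.5(Pb + 4) = -2 + 7.5Pb. Setting this equal to demand: 237 - 7.5Pb = -2 + 7.5Pb, so Pb = 239/15.
Sellers receive Ps = 239/15 + 4 = 299/15; x' = 237 − 7.5·(239/15) = 117.5.

x' = 117.5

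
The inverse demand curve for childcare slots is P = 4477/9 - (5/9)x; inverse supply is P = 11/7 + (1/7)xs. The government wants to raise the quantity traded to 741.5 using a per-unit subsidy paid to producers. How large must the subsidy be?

Required subsidy s = 22 per unit

At x = 741.5, from the demand curve buyers pay Pb = 4477/9 − (5/9)·741.5 = 85.5; from the supply curve sellers need Ps = 11/7 + (1/7)·741.5 = 107.5.
The subsidy must fill the gap: s = Ps − Pb = 107.5 − 85.5 = 22.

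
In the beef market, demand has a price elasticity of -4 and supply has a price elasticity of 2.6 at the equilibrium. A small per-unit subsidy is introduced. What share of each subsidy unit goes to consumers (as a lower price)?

Consumer share = 13/33

For a small subsidy around the equilibrium, the benefit split depends on the relative slopes, which at a point are proportional to the elasticities.
Buyer share = εs/(εs + |εd|) = 2.6/(2.6 + 4) = 13/33; seller share = |εd|/(εs + |εd|) = 20/33.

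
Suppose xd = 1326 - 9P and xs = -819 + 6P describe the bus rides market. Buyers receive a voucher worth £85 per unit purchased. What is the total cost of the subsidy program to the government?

Pre-subsidy: 1326 - 9P = -819 + 6P gives P* = 143, x* = 39.
With the rebate, buyers effectively pay Pb = Ps − 85, where Ps is the price sellers receive.
Demand in terms of Ps becomes xd = 1326 − 9(Ps − 85) = 2091 - 9Ps. Setting this equal to supply: 2091 - 9Ps = -819 + 6Ps, so Ps = 194.
Buyers pay Pb = 194 − 85 = 109; x' = -819 + 6·194 = 345.
Government outlay = subsidy × quantity = 85 × 345 = 29325.

Government cost = £29325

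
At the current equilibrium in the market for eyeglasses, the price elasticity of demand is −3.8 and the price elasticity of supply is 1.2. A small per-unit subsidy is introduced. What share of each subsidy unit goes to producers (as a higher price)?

For a small subsidy around the equilibrium, the benefit split depends on the relative slopes, which at a point are proportional to the elasticities.
Buyer share = εs/(εs + |εd|) = 1.2/(1.2 + 3.8) = 0.24; seller share = |εd|/(εs + |εd|) = 0.76.
So producers capture 0.76 of the subsidy.

Producer share = 0.76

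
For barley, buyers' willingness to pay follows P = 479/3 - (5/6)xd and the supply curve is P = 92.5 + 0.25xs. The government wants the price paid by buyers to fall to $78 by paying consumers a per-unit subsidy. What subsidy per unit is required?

Required subsidy s = $39 per unit

At a buyer price of 78, quantity demanded is 191.6 − 1.2·78 = 98.
Sellers supply 98 only when they receive Ps = 92.5 + 0.25·98 = 117.
s = Ps − Pb = 117 − 78 = 39.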